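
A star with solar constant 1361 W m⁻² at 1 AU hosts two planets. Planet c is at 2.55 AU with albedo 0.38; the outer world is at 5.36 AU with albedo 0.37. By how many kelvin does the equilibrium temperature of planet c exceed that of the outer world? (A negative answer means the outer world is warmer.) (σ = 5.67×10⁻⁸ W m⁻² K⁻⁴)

ΔT ≈ 47.6 K

T_eq = [S₀(1−A)/(4σd²)]^(1/4), so T ∝ (1−A)^(1/4) / √d.
T₁ = [1361×0.62/(4×5.67×10⁻⁸×2.55²)]^(1/4) = 154.66 K.
T₂ = [1361×0.63/(4×5.67×10⁻⁸×5.36²)]^(1/4) = 107.10 K.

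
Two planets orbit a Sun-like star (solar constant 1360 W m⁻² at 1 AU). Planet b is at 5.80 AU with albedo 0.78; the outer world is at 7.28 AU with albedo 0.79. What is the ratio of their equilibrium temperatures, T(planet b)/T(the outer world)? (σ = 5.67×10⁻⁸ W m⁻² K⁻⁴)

T_eq = [S₀(1−A)/(4σd²)]^(1/4), so T ∝ (1−A)^(1/4) / √d.
T₁ = [1360×0.22/(4×5.67×10⁻⁸×5.80²)]^(1/4) = 79.13 K.
T₂ = [1360×0.21/(4×5.67×10⁻⁸×7.28²)]^(1/4) = 69.82 K.

T₁/T₂ ≈ 1.133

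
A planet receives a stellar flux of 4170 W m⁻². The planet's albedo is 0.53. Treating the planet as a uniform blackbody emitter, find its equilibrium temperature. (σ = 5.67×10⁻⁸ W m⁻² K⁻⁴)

Energy balance: absorbed = emitted ⇒ πR²·S(1−A) = 4πR²·σT_eq⁴, so T_eq⁴ = S(1−A)/(4σ).
T_eq = [4170 × 0.47 / (4 × 5.67×10⁻⁸)]^(1/4) = (8.64×10⁹)^(1/4) = 305 K.

T_eq ≈ 305 K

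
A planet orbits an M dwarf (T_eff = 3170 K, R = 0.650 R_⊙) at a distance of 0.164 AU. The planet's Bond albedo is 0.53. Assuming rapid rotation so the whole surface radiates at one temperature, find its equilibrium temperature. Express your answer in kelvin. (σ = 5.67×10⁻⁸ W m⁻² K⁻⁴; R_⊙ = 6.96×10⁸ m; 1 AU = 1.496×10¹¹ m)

R_⋆ = 0.650 × 6.96×10⁸ = 4.52×10⁸ m.
d = 0.164 AU = 2.45×10¹⁰ m.
L = 4πR_⋆²σT_⋆⁴ = 4π(4.52×10⁸)² × 5.67×10⁻⁸ × (3170)⁴ = 1.47×10²⁵ W.
S = L/(4πd²) = 1950 W m⁻².
Energy balance: absorbed = emitted ⇒ πR²·S(1−A) = 4πR²·σT_eq⁴, so T_eq⁴ = S(1−A)/(4σ).
T_eq = [1950 × 0.47 / (4 × 5.67×10⁻⁸)]^(1/4) = (4.03×10⁹)^(1/4) = 252 K.

T_eq ≈ 252 K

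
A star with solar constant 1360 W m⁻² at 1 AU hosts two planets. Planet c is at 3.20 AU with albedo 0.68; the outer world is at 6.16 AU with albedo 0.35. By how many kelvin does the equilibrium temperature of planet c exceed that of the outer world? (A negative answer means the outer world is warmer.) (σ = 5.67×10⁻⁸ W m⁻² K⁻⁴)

T_eq = [S₀(1−A)/(4σd²)]^(1/4), so T ∝ (1−A)^(1/4) / √d.
T₁ = [1360×0.32/(4×5.67×10⁻⁸×3.20²)]^(1/4) = 117.00 K.
T₂ = [1360×0.65/(4×5.67×10⁻⁸×6.16²)]^(1/4) = 100.67 K.

ΔT ≈ 16.3 K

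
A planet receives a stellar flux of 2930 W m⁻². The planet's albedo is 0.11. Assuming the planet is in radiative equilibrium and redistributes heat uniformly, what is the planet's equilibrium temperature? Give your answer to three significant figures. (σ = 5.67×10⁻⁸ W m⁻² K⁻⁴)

T_eq ≈ 327 K

Energy balance: absorbed = emitted ⇒ πR²·S(1−A) = 4πR²·σT_eq⁴, so T_eq⁴ = S(1−A)/(4σ).
T_eq = [2930 × 0.89 / (4 × 5.67×10⁻⁸)]^(1/4) = (1.15×10¹⁰)^(1/4) = 327 K.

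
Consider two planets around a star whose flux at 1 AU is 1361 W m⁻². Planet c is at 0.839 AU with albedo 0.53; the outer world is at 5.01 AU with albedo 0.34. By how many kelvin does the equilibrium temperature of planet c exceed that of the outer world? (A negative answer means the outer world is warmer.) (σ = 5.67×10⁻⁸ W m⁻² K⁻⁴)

ΔT ≈ 139.5 K

T_eq = [S₀(1−A)/(4σd²)]^(1/4), so T ∝ (1−A)^(1/4) / √d.
T₁ = [1361×0.47/(4×5.67×10⁻⁸×0.839²)]^(1/4) = 251.59 K.
T₂ = [1361×0.66/(4×5.67×10⁻⁸×5.01²)]^(1/4) = 112.08 K.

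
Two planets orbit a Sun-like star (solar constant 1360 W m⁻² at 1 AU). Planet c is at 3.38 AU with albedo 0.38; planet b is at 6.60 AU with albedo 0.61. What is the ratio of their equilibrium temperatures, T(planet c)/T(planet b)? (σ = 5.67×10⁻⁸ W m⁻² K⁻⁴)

T₁/T₂ ≈ 1.569

T_eq = [S₀(1−A)/(4σd²)]^(1/4), so T ∝ (1−A)^(1/4) / √d.
T₁ = [1360×0.62/(4×5.67×10⁻⁸×3.38²)]^(1/4) = 134.31 K.
T₂ = [1360×0.39/(4×5.67×10⁻⁸×6.60²)]^(1/4) = 85.60 K.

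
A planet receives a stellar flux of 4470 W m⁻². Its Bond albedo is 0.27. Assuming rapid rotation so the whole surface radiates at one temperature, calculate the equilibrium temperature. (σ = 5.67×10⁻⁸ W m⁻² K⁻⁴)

Energy balance: absorbed = emitted ⇒ πR²·S(1−A) = 4πR²·σT_eq⁴, so T_eq⁴ = S(1−A)/(4σ).
T_eq = [4470 × 0.73 / (4 × 5.67×10⁻⁸)]^(1/4) = (1.44×10¹⁰)^(1/4) = 346 K.

T_eq ≈ 346 K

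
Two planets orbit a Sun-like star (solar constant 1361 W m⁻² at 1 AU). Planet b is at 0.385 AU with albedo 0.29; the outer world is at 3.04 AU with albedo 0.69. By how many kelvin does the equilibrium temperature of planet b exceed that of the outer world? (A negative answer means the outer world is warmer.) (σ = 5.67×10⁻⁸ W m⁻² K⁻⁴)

ΔT ≈ 292.6 K

T_eq = [S₀(1−A)/(4σd²)]^(1/4), so T ∝ (1−A)^(1/4) / √d.
T₁ = [1361×0.71/(4×5.67×10⁻⁸×0.385²)]^(1/4) = 411.75 K.
T₂ = [1361×0.31/(4×5.67×10⁻⁸×3.04²)]^(1/4) = 119.11 K.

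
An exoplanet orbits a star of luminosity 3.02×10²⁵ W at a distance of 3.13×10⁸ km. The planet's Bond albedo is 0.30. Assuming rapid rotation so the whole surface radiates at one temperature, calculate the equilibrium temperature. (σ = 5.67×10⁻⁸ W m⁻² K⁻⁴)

T_eq ≈ 93.3 K

d = 3.13×10⁸ km = 3.13×10¹¹ m.
Flux: S = L/(4πd²) = 3.02×10²⁵/(4π×(3.13×10¹¹)²) = 24.5 W m⁻².
Energy balance: absorbed = emitted ⇒ πR²·S(1−A) = 4πR²·σT_eq⁴, so T_eq⁴ = S(1−A)/(4σ).
T_eq = [24.5 × 0.70 / (4 × 5.67×10⁻⁸)]^(1/4) = (7.57×10⁷)^(1/4) = 93.3 K.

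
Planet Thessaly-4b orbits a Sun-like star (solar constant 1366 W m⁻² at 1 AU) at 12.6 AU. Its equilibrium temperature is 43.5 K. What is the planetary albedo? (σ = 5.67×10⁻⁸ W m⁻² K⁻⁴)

A ≈ 0.91

Flux at 12.6 AU: S = 1366/12.6² = 8.60 W m⁻².
From T_eq⁴ = S(1−A)/(4σ): 1−A = 4σT_eq⁴/S.
1−A = 4 × 5.67×10⁻⁸ × (43.5)⁴ / 8.60 = 0.094.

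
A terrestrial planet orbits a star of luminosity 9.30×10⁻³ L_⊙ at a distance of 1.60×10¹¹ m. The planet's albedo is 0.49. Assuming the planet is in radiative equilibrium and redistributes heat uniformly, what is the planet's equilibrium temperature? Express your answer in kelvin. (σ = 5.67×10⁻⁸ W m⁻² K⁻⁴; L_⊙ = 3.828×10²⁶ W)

T_eq ≈ 70.6 K

L = 9.30×10⁻³ × 3.828×10²⁶ = 3.56×10²⁴ W.
Flux: S = L/(4πd²) = 3.56×10²⁴/(4π×(1.60×10¹¹)²) = 11.1 W m⁻².
Energy balance: absorbed = emitted ⇒ πR²·S(1−A) = 4πR²·σT_eq⁴, so T_eq⁴ = S(1−A)/(4σ).
T_eq = [11.1 × 0.51 / (4 × 5.67×10⁻⁸)]^(1/4) = (2.49×10⁷)^(1/4) = 70.6 K.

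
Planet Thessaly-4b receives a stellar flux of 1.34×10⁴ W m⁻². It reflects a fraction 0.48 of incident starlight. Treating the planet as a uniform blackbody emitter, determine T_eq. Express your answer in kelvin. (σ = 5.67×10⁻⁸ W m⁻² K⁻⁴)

Energy balance: absorbed = emitted ⇒ πR²·S(1−A) = 4πR²·σT_eq⁴, so T_eq⁴ = S(1−A)/(4σ).
T_eq = [1.34×10⁴ × 0.52 / (4 × 5.67×10⁻⁸)]^(1/4) = (3.07×10¹⁰)^(1/4) = 419 K.

T_eq ≈ 419 K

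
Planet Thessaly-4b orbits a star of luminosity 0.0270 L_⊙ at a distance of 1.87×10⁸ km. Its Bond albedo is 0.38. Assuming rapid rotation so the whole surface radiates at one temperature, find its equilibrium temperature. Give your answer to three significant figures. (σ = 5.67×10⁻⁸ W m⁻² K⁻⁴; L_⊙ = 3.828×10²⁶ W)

d = 1.87×10⁸ km = 1.87×10¹¹ m.
L = 0.0270 × 3.828×10²⁶ = 1.03×10²⁵ W.
Flux: S = L/(4πd²) = 1.03×10²⁵/(4π×(1.87×10¹¹)²) = 23.5 W m⁻².
Energy balance: absorbed = emitted ⇒ πR²·S(1−A) = 4πR²·σT_eq⁴, so T_eq⁴ = S(1−A)/(4σ).
T_eq = [23.5 × 0.62 / (4 × 5.67×10⁻⁸)]^(1/4) = (6.43×10⁷)^(1/4) = 89.5 K.

T_eq ≈ 89.5 K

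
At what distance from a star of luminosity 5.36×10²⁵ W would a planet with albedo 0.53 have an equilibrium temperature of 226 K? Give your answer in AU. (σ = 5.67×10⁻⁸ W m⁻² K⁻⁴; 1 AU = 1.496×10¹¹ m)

d ≈ 0.389 AU

From T_eq⁴ = L(1−A)/(16πσd²): d = √[L(1−A)/(16πσT_eq⁴)].
d = √[5.36×10²⁵ × 0.47 / (16π × 5.67×10⁻⁸ × (226)⁴)] = 5.82×10¹⁰ m = 0.389 AU.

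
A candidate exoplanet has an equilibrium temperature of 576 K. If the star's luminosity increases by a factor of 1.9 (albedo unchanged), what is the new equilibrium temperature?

T_eq ≈ 676 K

T_eq ∝ L^(1/4) · d^(−1/2).
T′ = 576 × 1.9^(1/4) = 676 K.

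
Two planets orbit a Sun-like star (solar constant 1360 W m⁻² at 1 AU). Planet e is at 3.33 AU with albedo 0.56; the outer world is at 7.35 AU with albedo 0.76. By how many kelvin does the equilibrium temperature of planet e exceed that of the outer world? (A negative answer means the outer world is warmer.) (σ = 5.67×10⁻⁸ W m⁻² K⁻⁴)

ΔT ≈ 52.4 K

T_eq = [S₀(1−A)/(4σd²)]^(1/4), so T ∝ (1−A)^(1/4) / √d.
T₁ = [1360×0.44/(4×5.67×10⁻⁸×3.33²)]^(1/4) = 124.20 K.
T₂ = [1360×0.24/(4×5.67×10⁻⁸×7.35²)]^(1/4) = 71.84 K.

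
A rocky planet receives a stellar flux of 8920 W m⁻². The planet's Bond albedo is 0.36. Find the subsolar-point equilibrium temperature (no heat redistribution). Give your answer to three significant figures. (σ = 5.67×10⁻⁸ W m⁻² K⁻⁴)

At the subsolar point the surface absorbs S(1−A) and emits σT⁴ per unit area — no factor of 4, since only the local patch is in balance.
T = [8920 × 0.64 / 5.67×10⁻⁸]^(1/4) = (1.01×10¹¹)^(1/4) = 563 K.

T_ss ≈ 563 K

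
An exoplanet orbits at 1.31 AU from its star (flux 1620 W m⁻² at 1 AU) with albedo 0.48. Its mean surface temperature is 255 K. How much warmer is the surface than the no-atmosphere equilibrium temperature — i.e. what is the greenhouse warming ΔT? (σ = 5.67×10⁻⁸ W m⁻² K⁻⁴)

ΔT ≈ 39.3 K

S = 1620/1.31² = 944.0 W m⁻².
T_eq = [S(1−A)/(4σ)]^(1/4) = [944.0×0.52/(4×5.67×10⁻⁸)]^(1/4) = 215.7 K.
ΔT = T_surf − T_eq = 255 − 215.7.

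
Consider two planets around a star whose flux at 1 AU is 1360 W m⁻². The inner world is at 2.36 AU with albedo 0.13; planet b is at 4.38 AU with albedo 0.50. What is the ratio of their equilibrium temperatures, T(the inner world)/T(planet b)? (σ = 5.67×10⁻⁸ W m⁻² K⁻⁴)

T_eq = [S₀(1−A)/(4σd²)]^(1/4), so T ∝ (1−A)^(1/4) / √d.
T₁ = [1360×0.87/(4×5.67×10⁻⁸×2.36²)]^(1/4) = 174.94 K.
T₂ = [1360×0.50/(4×5.67×10⁻⁸×4.38²)]^(1/4) = 111.81 K.

T₁/T₂ ≈ 1.565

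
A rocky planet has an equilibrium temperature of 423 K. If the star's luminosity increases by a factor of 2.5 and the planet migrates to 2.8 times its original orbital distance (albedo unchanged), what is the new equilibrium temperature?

T_eq ≈ 318 K

T_eq ∝ L^(1/4) · d^(−1/2).
T′ = 423 × 2.5^(1/4) / 2.8^(1/2) = 318 K.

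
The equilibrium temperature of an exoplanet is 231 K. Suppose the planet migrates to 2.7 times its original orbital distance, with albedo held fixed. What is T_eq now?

T_eq ∝ L^(1/4) · d^(−1/2).
T′ = 231 / 2.7^(1/2) = 141 K.

T_eq ≈ 141 K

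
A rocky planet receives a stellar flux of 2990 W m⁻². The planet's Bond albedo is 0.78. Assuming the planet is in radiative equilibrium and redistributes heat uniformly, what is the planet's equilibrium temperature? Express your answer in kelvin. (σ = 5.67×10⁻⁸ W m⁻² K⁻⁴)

T_eq ≈ 232 K

Energy balance: absorbed = emitted ⇒ πR²·S(1−A) = 4πR²·σT_eq⁴, so T_eq⁴ = S(1−A)/(4σ).
T_eq = [2990 × 0.22 / (4 × 5.67×10⁻⁸)]^(1/4) = (2.90×10⁹)^(1/4) = 232 K.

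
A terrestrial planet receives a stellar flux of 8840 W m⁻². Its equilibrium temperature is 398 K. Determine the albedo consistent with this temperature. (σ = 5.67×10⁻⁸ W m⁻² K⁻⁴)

A ≈ 0.36

From T_eq⁴ = S(1−A)/(4σ): 1−A = 4σT_eq⁴/S.
1−A = 4 × 5.67×10⁻⁸ × (398)⁴ / 8840 = 0.644.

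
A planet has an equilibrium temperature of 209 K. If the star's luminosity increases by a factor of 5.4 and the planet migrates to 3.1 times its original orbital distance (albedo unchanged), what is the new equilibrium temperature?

T_eq ≈ 181 K

T_eq ∝ L^(1/4) · d^(−1/2).
T′ = 209 × 5.4^(1/4) / 3.1^(1/2) = 181 K.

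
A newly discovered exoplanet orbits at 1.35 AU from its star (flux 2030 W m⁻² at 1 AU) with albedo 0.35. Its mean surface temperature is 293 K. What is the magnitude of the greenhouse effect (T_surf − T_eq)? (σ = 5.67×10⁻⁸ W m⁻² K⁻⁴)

ΔT ≈ 55.3 K

S = 2030/1.35² = 1114 W m⁻².
T_eq = [S(1−A)/(4σ)]^(1/4) = [1114×0.65/(4×5.67×10⁻⁸)]^(1/4) = 237.7 K.
ΔT = T_surf − T_eq = 293 − 237.7.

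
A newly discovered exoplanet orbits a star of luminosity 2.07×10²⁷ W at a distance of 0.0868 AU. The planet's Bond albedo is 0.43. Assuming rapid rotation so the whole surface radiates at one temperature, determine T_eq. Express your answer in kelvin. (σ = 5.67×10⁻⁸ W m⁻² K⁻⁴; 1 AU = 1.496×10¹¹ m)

d = 0.0868 AU = 1.30×10¹⁰ m.
Flux: S = L/(4πd²) = 2.07×10²⁷/(4π×(1.30×10¹⁰)²) = 9.77×10⁵ W m⁻².
Energy balance: absorbed = emitted ⇒ πR²·S(1−A) = 4πR²·σT_eq⁴, so T_eq⁴ = S(1−A)/(4σ).
T_eq = [9.77×10⁵ × 0.57 / (4 × 5.67×10⁻⁸)]^(1/4) = (2.46×10¹²)^(1/4) = 1250 K.

T_eq ≈ 1250 K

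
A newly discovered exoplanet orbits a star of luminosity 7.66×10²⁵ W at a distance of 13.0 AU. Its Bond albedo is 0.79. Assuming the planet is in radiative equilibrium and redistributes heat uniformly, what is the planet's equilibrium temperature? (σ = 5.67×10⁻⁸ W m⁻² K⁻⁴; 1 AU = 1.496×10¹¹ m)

T_eq ≈ 35.0 K

d = 13.0 AU = 1.94×10¹² m.
Flux: S = L/(4πd²) = 7.66×10²⁵/(4π×(1.94×10¹²)²) = 1.61 W m⁻².
Energy balance: absorbed = emitted ⇒ πR²·S(1−A) = 4πR²·σT_eq⁴, so T_eq⁴ = S(1−A)/(4σ).
T_eq = [1.61 × 0.21 / (4 × 5.67×10⁻⁸)]^(1/4) = (1.49×10⁶)^(1/4) = 35.0 K.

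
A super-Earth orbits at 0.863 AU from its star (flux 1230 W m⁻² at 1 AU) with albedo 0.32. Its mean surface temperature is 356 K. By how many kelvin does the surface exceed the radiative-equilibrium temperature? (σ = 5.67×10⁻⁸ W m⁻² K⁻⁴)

S = 1230/0.863² = 1652 W m⁻².
T_eq = [S(1−A)/(4σ)]^(1/4) = [1652×0.68/(4×5.67×10⁻⁸)]^(1/4) = 265.3 K.
ΔT = T_surf − T_eq = 356 − 265.3.

ΔT ≈ 90.7 K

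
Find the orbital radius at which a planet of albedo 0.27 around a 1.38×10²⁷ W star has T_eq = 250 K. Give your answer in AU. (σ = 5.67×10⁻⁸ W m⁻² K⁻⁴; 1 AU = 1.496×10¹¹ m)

From T_eq⁴ = L(1−A)/(16πσd²): d = √[L(1−A)/(16πσT_eq⁴)].
d = √[1.38×10²⁷ × 0.73 / (16π × 5.67×10⁻⁸ × (250)⁴)] = 3.01×10¹¹ m = 2.01 AU.

d ≈ 2.01 AU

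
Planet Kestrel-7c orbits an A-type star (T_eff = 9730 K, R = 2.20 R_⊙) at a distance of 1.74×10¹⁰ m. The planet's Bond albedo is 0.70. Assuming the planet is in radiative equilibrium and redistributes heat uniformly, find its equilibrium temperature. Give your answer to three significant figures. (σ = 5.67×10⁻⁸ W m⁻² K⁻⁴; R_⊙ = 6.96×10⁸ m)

R_⋆ = 2.20 × 6.96×10⁸ = 1.53×10⁹ m.
L = 4πR_⋆²σT_⋆⁴ = 4π(1.53×10⁹)² × 5.67×10⁻⁸ × (9730)⁴ = 1.50×10²⁸ W.
S = L/(4πd²) = 3.94×10⁶ W m⁻².
Energy balance: absorbed = emitted ⇒ πR²·S(1−A) = 4πR²·σT_eq⁴, so T_eq⁴ = S(1−A)/(4σ).
T_eq = [3.94×10⁶ × 0.30 / (4 × 5.67×10⁻⁸)]^(1/4) = (5.21×10¹²)^(1/4) = 1510 K.

T_eq ≈ 1510 K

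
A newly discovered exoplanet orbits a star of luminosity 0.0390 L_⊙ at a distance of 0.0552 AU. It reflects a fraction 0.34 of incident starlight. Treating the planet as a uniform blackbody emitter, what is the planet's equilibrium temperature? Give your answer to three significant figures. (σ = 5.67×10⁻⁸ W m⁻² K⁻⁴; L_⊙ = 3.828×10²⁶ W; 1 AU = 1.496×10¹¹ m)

T_eq ≈ 475 K

d = 0.0552 AU = 8.26×10⁹ m.
L = 0.0390 × 3.828×10²⁶ = 1.49×10²⁵ W.
Flux: S = L/(4πd²) = 1.49×10²⁵/(4π×(8.26×10⁹)²) = 1.74×10⁴ W m⁻².
Energy balance: absorbed = emitted ⇒ πR²·S(1−A) = 4πR²·σT_eq⁴, so T_eq⁴ = S(1−A)/(4σ).
T_eq = [1.74×10⁴ × 0.66 / (4 × 5.67×10⁻⁸)]^(1/4) = (5.07×10¹⁰)^(1/4) = 475 K.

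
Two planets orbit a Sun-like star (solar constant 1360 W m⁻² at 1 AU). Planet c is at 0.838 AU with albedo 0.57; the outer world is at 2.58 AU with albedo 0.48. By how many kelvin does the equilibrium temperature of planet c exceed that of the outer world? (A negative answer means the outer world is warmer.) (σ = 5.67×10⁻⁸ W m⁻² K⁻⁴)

T_eq = [S₀(1−A)/(4σd²)]^(1/4), so T ∝ (1−A)^(1/4) / √d.
T₁ = [1360×0.43/(4×5.67×10⁻⁸×0.838²)]^(1/4) = 246.16 K.
T₂ = [1360×0.52/(4×5.67×10⁻⁸×2.58²)]^(1/4) = 147.12 K.

ΔT ≈ 99.0 K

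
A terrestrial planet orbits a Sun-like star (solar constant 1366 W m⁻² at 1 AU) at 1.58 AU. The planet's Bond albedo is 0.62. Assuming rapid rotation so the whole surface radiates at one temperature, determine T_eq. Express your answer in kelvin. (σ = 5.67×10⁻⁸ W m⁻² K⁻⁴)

Flux at 1.58 AU: S = 1366/1.58² = 547 W m⁻².
Energy balance: absorbed = emitted ⇒ πR²·S(1−A) = 4πR²·σT_eq⁴, so T_eq⁴ = S(1−A)/(4σ).
T_eq = [547 × 0.38 / (4 × 5.67×10⁻⁸)]^(1/4) = (9.17×10⁸)^(1/4) = 174 K.

T_eq ≈ 174 K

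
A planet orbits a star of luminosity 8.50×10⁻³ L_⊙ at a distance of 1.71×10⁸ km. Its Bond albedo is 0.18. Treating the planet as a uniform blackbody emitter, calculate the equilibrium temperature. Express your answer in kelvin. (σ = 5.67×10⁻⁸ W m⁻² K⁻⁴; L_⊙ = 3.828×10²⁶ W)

T_eq ≈ 75.2 K

d = 1.71×10⁸ km = 1.71×10¹¹ m.
L = 8.50×10⁻³ × 3.828×10²⁶ = 3.25×10²⁴ W.
Flux: S = L/(4πd²) = 3.25×10²⁴/(4π×(1.71×10¹¹)²) = 8.86 W m⁻².
Energy balance: absorbed = emitted ⇒ πR²·S(1−A) = 4πR²·σT_eq⁴, so T_eq⁴ = S(1−A)/(4σ).
T_eq = [8.86 × 0.82 / (4 × 5.67×10⁻⁸)]^(1/4) = (3.20×10⁷)^(1/4) = 75.2 K.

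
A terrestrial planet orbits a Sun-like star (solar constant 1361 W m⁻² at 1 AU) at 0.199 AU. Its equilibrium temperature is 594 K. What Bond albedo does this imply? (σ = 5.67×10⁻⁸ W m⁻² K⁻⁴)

A ≈ 0.18

Flux at 0.199 AU: S = 1361/0.199² = 3.44×10⁴ W m⁻².
From T_eq⁴ = S(1−A)/(4σ): 1−A = 4σT_eq⁴/S.
1−A = 4 × 5.67×10⁻⁸ × (594)⁴ / 3.44×10⁴ = 0.822.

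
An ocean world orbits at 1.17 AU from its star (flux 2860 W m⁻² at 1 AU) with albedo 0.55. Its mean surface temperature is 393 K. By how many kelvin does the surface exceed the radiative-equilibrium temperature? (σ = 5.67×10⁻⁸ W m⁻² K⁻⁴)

ΔT ≈ 139.3 K

S = 2860/1.17² = 2089 W m⁻².
T_eq = [S(1−A)/(4σ)]^(1/4) = [2089×0.45/(4×5.67×10⁻⁸)]^(1/4) = 253.7 K.
ΔT = T_surf − T_eq = 393 − 253.7.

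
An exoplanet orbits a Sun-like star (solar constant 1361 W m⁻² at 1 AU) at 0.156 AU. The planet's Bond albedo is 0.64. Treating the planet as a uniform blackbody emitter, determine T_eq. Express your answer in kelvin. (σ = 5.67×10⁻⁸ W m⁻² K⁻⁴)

T_eq ≈ 546 K

Flux at 0.156 AU: S = 1361/0.156² = 5.59×10⁴ W m⁻².
Energy balance: absorbed = emitted ⇒ πR²·S(1−A) = 4πR²·σT_eq⁴, so T_eq⁴ = S(1−A)/(4σ).
T_eq = [5.59×10⁴ × 0.36 / (4 × 5.67×10⁻⁸)]^(1/4) = (8.88×10¹⁰)^(1/4) = 546 K.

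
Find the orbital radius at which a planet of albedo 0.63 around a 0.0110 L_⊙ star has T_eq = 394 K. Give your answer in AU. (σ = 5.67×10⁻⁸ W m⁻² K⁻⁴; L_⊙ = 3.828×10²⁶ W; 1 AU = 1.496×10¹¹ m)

d ≈ 0.0318 AU

L = 0.0110 × 3.828×10²⁶ = 4.21×10²⁴ W.
From T_eq⁴ = L(1−A)/(16πσd²): d = √[L(1−A)/(16πσT_eq⁴)].
d = √[4.21×10²⁴ × 0.37 / (16π × 5.67×10⁻⁸ × (394)⁴)] = 4.76×10⁹ m = 0.0318 AU.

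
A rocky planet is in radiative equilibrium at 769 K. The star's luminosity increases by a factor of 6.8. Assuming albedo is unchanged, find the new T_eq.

T_eq ∝ L^(1/4) · d^(−1/2).
T′ = 769 × 6.8^(1/4) = 1240 K.

T_eq ≈ 1240 K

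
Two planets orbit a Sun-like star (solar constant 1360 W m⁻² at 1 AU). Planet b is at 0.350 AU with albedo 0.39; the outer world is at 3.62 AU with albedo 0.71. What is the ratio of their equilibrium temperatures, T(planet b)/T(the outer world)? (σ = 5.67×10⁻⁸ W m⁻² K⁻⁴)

T_eq = [S₀(1−A)/(4σd²)]^(1/4), so T ∝ (1−A)^(1/4) / √d.
T₁ = [1360×0.61/(4×5.67×10⁻⁸×0.350²)]^(1/4) = 415.69 K.
T₂ = [1360×0.29/(4×5.67×10⁻⁸×3.62²)]^(1/4) = 107.33 K.

T₁/T₂ ≈ 3.873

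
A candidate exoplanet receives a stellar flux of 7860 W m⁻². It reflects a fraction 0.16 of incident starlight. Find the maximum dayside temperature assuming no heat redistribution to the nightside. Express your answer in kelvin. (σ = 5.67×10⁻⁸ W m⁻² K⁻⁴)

With no redistribution each surface element balances locally: S(1−A) = σT⁴.
T = [7860 × 0.84 / 5.67×10⁻⁸]^(1/4) = (1.16×10¹¹)^(1/4) = 584 K.

T_ss ≈ 584 K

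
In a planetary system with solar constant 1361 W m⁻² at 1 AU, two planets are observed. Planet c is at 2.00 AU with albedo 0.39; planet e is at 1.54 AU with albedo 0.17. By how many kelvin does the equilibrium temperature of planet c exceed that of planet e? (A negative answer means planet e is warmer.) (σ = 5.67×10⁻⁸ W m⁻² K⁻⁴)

ΔT ≈ -40.1 K

T_eq = [S₀(1−A)/(4σd²)]^(1/4), so T ∝ (1−A)^(1/4) / √d.
T₁ = [1361×0.61/(4×5.67×10⁻⁸×2.00²)]^(1/4) = 173.93 K.
T₂ = [1361×0.83/(4×5.67×10⁻⁸×1.54²)]^(1/4) = 214.07 K.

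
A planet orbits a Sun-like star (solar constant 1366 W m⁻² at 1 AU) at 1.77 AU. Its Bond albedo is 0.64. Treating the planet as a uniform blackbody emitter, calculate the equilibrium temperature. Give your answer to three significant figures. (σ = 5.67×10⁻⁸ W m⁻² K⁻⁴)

T_eq ≈ 162 K

Flux at 1.77 AU: S = 1366/1.77² = 436 W m⁻².
Energy balance: absorbed = emitted ⇒ πR²·S(1−A) = 4πR²·σT_eq⁴, so T_eq⁴ = S(1−A)/(4σ).
T_eq = [436 × 0.36 / (4 × 5.67×10⁻⁸)]^(1/4) = (6.92×10⁸)^(1/4) = 162 K.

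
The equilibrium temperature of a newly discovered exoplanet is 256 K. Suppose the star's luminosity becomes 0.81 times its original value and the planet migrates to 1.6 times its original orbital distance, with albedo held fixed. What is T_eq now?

T_eq ∝ L^(1/4) · d^(−1/2).
T′ = 256 × 0.81^(1/4) / 1.6^(1/2) = 192 K.

T_eq ≈ 192 K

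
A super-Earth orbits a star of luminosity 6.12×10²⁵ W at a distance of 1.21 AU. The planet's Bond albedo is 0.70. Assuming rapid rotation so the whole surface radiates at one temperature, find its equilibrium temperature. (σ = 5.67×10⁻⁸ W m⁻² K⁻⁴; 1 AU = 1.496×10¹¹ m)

d = 1.21 AU = 1.81×10¹¹ m.
Flux: S = L/(4πd²) = 6.12×10²⁵/(4π×(1.81×10¹¹)²) = 149 W m⁻².
Energy balance: absorbed = emitted ⇒ πR²·S(1−A) = 4πR²·σT_eq⁴, so T_eq⁴ = S(1−A)/(4σ).
T_eq = [149 × 0.30 / (4 × 5.67×10⁻⁸)]^(1/4) = (1.97×10⁸)^(1/4) = 118 K.

T_eq ≈ 118 K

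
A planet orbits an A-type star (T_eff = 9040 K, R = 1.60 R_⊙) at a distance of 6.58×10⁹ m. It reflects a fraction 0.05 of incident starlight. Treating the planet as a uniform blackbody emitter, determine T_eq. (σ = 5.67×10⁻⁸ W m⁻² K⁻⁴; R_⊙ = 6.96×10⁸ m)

T_eq ≈ 2600 K

R_⋆ = 1.60 × 6.96×10⁸ = 1.11×10⁹ m.
L = 4πR_⋆²σT_⋆⁴ = 4π(1.11×10⁹)² × 5.67×10⁻⁸ × (9040)⁴ = 5.90×10²⁷ W.
S = L/(4πd²) = 1.08×10⁷ W m⁻².
Energy balance: absorbed = emitted ⇒ πR²·S(1−A) = 4πR²·σT_eq⁴, so T_eq⁴ = S(1−A)/(4σ).
T_eq = [1.08×10⁷ × 0.95 / (4 × 5.67×10⁻⁸)]^(1/4) = (4.54×10¹³)^(1/4) = 2600 K.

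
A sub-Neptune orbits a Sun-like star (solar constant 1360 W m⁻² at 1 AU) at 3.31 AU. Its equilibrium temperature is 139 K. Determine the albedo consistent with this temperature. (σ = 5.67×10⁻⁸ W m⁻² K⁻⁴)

A ≈ 0.32

Flux at 3.31 AU: S = 1360/3.31² = 124 W m⁻².
From T_eq⁴ = S(1−A)/(4σ): 1−A = 4σT_eq⁴/S.
1−A = 4 × 5.67×10⁻⁸ × (139)⁴ / 124 = 0.682.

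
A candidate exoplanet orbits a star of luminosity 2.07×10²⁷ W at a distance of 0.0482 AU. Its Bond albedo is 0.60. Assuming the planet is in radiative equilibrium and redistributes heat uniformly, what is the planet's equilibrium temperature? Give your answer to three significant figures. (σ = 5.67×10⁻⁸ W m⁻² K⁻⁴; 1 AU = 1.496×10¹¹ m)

T_eq ≈ 1540 K

d = 0.0482 AU = 7.21×10⁹ m.
Flux: S = L/(4πd²) = 2.07×10²⁷/(4π×(7.21×10⁹)²) = 3.17×10⁶ W m⁻².
Energy balance: absorbed = emitted ⇒ πR²·S(1−A) = 4πR²·σT_eq⁴, so T_eq⁴ = S(1−A)/(4σ).
T_eq = [3.17×10⁶ × 0.40 / (4 × 5.67×10⁻⁸)]^(1/4) = (5.59×10¹²)^(1/4) = 1540 K.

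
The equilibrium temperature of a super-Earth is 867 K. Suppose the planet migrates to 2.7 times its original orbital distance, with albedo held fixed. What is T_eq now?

T_eq ∝ L^(1/4) · d^(−1/2).
T′ = 867 / 2.7^(1/2) = 528 K.

T_eq ≈ 528 K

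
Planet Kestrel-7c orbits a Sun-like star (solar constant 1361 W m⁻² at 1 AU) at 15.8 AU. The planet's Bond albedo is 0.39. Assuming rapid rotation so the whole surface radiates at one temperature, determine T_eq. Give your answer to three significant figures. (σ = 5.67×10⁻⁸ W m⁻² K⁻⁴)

T_eq ≈ 61.9 K

Flux at 15.8 AU: S = 1361/15.8² = 5.45 W m⁻².
Energy balance: absorbed = emitted ⇒ πR²·S(1−A) = 4πR²·σT_eq⁴, so T_eq⁴ = S(1−A)/(4σ).
T_eq = [5.45 × 0.61 / (4 × 5.67×10⁻⁸)]^(1/4) = (1.47×10⁷)^(1/4) = 61.9 K.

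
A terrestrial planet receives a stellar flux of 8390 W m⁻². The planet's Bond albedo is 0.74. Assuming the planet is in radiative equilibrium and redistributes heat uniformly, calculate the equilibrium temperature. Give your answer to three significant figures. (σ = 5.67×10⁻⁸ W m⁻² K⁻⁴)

T_eq ≈ 313 K

Energy balance: absorbed = emitted ⇒ πR²·S(1−A) = 4πR²·σT_eq⁴, so T_eq⁴ = S(1−A)/(4σ).
T_eq = [8390 × 0.26 / (4 × 5.67×10⁻⁸)]^(1/4) = (9.62×10⁹)^(1/4) = 313 K.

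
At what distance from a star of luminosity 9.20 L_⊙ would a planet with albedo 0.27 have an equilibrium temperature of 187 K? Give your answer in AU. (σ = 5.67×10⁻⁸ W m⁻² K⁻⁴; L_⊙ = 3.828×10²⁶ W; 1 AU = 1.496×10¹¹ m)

L = 9.20 × 3.828×10²⁶ = 3.52×10²⁷ W.
From T_eq⁴ = L(1−A)/(16πσd²): d = √[L(1−A)/(16πσT_eq⁴)].
d = √[3.52×10²⁷ × 0.73 / (16π × 5.67×10⁻⁸ × (187)⁴)] = 8.59×10¹¹ m = 5.74 AU.

d ≈ 5.74 AU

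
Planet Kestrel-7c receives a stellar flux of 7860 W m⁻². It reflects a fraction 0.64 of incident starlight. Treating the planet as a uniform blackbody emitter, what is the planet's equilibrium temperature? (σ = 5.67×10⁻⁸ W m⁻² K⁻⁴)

T_eq ≈ 334 K

Energy balance: absorbed = emitted ⇒ πR²·S(1−A) = 4πR²·σT_eq⁴, so T_eq⁴ = S(1−A)/(4σ).
T_eq = [7860 × 0.36 / (4 × 5.67×10⁻⁸)]^(1/4) = (1.25×10¹⁰)^(1/4) = 334 K.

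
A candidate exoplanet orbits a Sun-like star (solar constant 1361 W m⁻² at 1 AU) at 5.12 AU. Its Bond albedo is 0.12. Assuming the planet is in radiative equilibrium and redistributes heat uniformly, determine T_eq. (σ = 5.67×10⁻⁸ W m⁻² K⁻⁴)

Flux at 5.12 AU: S = 1361/5.12² = 51.9 W m⁻².
Energy balance: absorbed = emitted ⇒ πR²·S(1−A) = 4πR²·σT_eq⁴, so T_eq⁴ = S(1−A)/(4σ).
T_eq = [51.9 × 0.88 / (4 × 5.67×10⁻⁸)]^(1/4) = (2.01×10⁸)^(1/4) = 119 K.

T_eq ≈ 119 K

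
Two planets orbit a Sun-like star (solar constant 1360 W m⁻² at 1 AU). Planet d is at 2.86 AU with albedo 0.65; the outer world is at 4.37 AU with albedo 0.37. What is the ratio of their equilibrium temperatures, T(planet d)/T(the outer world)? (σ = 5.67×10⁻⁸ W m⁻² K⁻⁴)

T_eq = [S₀(1−A)/(4σd²)]^(1/4), so T ∝ (1−A)^(1/4) / √d.
T₁ = [1360×0.35/(4×5.67×10⁻⁸×2.86²)]^(1/4) = 126.56 K.
T₂ = [1360×0.63/(4×5.67×10⁻⁸×4.37²)]^(1/4) = 118.60 K.

T₁/T₂ ≈ 1.067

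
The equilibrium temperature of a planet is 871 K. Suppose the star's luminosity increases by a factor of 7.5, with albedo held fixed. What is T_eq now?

T_eq ∝ L^(1/4) · d^(−1/2).
T′ = 871 × 7.5^(1/4) = 1440 K.

T_eq ≈ 1440 K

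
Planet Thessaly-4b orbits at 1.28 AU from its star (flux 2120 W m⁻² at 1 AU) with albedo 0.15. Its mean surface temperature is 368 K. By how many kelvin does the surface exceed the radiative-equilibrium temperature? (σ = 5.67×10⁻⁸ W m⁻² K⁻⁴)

S = 2120/1.28² = 1294 W m⁻².
T_eq = [S(1−A)/(4σ)]^(1/4) = [1294×0.85/(4×5.67×10⁻⁸)]^(1/4) = 263.9 K.
ΔT = T_surf − T_eq = 368 − 263.9.

ΔT ≈ 104.1 K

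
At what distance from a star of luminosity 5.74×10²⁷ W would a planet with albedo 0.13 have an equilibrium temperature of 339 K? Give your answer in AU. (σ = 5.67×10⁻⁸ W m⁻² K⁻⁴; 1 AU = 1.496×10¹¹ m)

d ≈ 2.43 AU

From T_eq⁴ = L(1−A)/(16πσd²): d = √[L(1−A)/(16πσT_eq⁴)].
d = √[5.74×10²⁷ × 0.87 / (16π × 5.67×10⁻⁸ × (339)⁴)] = 3.64×10¹¹ m = 2.43 AU.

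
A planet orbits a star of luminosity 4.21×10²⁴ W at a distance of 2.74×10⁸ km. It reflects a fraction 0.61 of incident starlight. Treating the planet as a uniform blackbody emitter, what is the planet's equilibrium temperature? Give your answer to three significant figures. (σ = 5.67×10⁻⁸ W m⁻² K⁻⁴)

d = 2.74×10⁸ km = 2.74×10¹¹ m.
Flux: S = L/(4πd²) = 4.21×10²⁴/(4π×(2.74×10¹¹)²) = 4.46 W m⁻².
Energy balance: absorbed = emitted ⇒ πR²·S(1−A) = 4πR²·σT_eq⁴, so T_eq⁴ = S(1−A)/(4σ).
T_eq = [4.46 × 0.39 / (4 × 5.67×10⁻⁸)]^(1/4) = (7.67×10⁶)^(1/4) = 52.6 K.

T_eq ≈ 52.6 K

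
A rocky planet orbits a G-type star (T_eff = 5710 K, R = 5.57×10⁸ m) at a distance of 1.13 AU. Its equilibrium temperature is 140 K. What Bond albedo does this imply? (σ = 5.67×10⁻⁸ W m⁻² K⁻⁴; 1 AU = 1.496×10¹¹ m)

A ≈ 0.87

d = 1.13 AU = 1.69×10¹¹ m.
L = 4πR_⋆²σT_⋆⁴ = 4π(5.57×10⁸)² × 5.67×10⁻⁸ × (5710)⁴ = 2.35×10²⁶ W.
S = L/(4πd²) = 654 W m⁻².
From T_eq⁴ = S(1−A)/(4σ): 1−A = 4σT_eq⁴/S.
1−A = 4 × 5.67×10⁻⁸ × (140)⁴ / 654 = 0.133.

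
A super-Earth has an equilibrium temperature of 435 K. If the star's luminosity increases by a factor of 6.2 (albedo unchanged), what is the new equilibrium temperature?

T_eq ∝ L^(1/4) · d^(−1/2).
T′ = 435 × 6.2^(1/4) = 686 K.

T_eq ≈ 686 K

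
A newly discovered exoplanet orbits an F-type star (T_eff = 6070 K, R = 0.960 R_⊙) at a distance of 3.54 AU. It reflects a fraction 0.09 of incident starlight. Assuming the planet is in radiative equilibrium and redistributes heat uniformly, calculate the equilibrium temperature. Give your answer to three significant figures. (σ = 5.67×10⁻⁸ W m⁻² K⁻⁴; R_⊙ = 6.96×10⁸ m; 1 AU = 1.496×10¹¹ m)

T_eq ≈ 149 K

R_⋆ = 0.960 × 6.96×10⁸ = 6.68×10⁸ m.
d = 3.54 AU = 5.30×10¹¹ m.
L = 4πR_⋆²σT_⋆⁴ = 4π(6.68×10⁸)² × 5.67×10⁻⁸ × (6070)⁴ = 4.32×10²⁶ W.
S = L/(4πd²) = 123 W m⁻².
Energy balance: absorbed = emitted ⇒ πR²·S(1−A) = 4πR²·σT_eq⁴, so T_eq⁴ = S(1−A)/(4σ).
T_eq = [123 × 0.91 / (4 × 5.67×10⁻⁸)]^(1/4) = (4.92×10⁸)^(1/4) = 149 K.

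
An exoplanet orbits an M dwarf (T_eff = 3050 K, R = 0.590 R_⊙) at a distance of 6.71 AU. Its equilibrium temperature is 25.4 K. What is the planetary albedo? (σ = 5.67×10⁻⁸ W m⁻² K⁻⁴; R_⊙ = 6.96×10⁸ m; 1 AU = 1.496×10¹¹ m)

A ≈ 0.89

R_⋆ = 0.590 × 6.96×10⁸ = 4.11×10⁸ m.
d = 6.71 AU = 1.00×10¹² m.
L = 4πR_⋆²σT_⋆⁴ = 4π(4.11×10⁸)² × 5.67×10⁻⁸ × (3050)⁴ = 1.04×10²⁵ W.
S = L/(4πd²) = 0.821 W m⁻².
From T_eq⁴ = S(1−A)/(4σ): 1−A = 4σT_eq⁴/S.
1−A = 4 × 5.67×10⁻⁸ × (25.4)⁴ / 0.821 = 0.115.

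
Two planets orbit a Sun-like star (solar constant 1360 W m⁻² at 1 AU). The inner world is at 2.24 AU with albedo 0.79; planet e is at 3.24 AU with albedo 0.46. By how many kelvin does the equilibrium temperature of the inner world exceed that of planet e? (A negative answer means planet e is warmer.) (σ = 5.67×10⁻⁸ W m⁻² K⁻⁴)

ΔT ≈ -6.7 K

T_eq = [S₀(1−A)/(4σd²)]^(1/4), so T ∝ (1−A)^(1/4) / √d.
T₁ = [1360×0.21/(4×5.67×10⁻⁸×2.24²)]^(1/4) = 125.86 K.
T₂ = [1360×0.54/(4×5.67×10⁻⁸×3.24²)]^(1/4) = 132.53 K.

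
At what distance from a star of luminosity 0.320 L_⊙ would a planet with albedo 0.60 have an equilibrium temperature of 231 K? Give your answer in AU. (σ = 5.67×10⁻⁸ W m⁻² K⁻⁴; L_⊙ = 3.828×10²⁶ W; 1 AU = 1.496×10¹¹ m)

d ≈ 0.519 AU

L = 0.320 × 3.828×10²⁶ = 1.22×10²⁶ W.
From T_eq⁴ = L(1−A)/(16πσd²): d = √[L(1−A)/(16πσT_eq⁴)].
d = √[1.22×10²⁶ × 0.40 / (16π × 5.67×10⁻⁸ × (231)⁴)] = 7.77×10¹⁰ m = 0.519 AU.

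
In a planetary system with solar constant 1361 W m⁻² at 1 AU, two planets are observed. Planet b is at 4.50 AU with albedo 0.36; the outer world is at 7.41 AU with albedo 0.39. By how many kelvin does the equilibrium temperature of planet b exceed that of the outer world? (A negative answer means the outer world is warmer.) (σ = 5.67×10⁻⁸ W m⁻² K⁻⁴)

ΔT ≈ 27.0 K

T_eq = [S₀(1−A)/(4σd²)]^(1/4), so T ∝ (1−A)^(1/4) / √d.
T₁ = [1361×0.64/(4×5.67×10⁻⁸×4.50²)]^(1/4) = 117.35 K.
T₂ = [1361×0.61/(4×5.67×10⁻⁸×7.41²)]^(1/4) = 90.36 K.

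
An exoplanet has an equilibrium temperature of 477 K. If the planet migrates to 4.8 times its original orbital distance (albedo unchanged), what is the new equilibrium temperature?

T_eq ∝ L^(1/4) · d^(−1/2).
T′ = 477 / 4.8^(1/2) = 218 K.

T_eq ≈ 218 K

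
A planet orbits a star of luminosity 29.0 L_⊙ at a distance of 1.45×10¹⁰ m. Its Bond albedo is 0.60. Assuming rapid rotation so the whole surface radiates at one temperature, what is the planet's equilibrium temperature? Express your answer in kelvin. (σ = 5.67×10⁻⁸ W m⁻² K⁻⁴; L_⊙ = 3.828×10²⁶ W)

L = 29.0 × 3.828×10²⁶ = 1.11×10²⁸ W.
Flux: S = L/(4πd²) = 1.11×10²⁸/(4π×(1.45×10¹⁰)²) = 4.20×10⁶ W m⁻².
Energy balance: absorbed = emitted ⇒ πR²·S(1−A) = 4πR²·σT_eq⁴, so T_eq⁴ = S(1−A)/(4σ).
T_eq = [4.20×10⁶ × 0.40 / (4 × 5.67×10⁻⁸)]^(1/4) = (7.41×10¹²)^(1/4) = 1650 K.

T_eq ≈ 1650 K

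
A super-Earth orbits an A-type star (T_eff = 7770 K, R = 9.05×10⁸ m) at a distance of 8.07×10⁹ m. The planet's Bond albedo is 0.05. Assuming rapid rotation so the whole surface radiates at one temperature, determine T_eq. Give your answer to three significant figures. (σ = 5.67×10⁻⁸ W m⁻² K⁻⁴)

L = 4πR_⋆²σT_⋆⁴ = 4π(9.05×10⁸)² × 5.67×10⁻⁸ × (7770)⁴ = 2.13×10²⁷ W.
S = L/(4πd²) = 2.60×10⁶ W m⁻².
Energy balance: absorbed = emitted ⇒ πR²·S(1−A) = 4πR²·σT_eq⁴, so T_eq⁴ = S(1−A)/(4σ).
T_eq = [2.60×10⁶ × 0.95 / (4 × 5.67×10⁻⁸)]^(1/4) = (1.09×10¹³)^(1/4) = 1820 K.

T_eq ≈ 1820 K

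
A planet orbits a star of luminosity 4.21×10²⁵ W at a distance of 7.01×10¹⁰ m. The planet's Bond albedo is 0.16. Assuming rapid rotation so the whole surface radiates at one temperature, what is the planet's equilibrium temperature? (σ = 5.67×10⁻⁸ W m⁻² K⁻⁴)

T_eq ≈ 224 K

Flux: S = L/(4πd²) = 4.21×10²⁵/(4π×(7.01×10¹⁰)²) = 682 W m⁻².
Energy balance: absorbed = emitted ⇒ πR²·S(1−A) = 4πR²·σT_eq⁴, so T_eq⁴ = S(1−A)/(4σ).
T_eq = [682 × 0.84 / (4 × 5.67×10⁻⁸)]^(1/4) = (2.53×10⁹)^(1/4) = 224 K.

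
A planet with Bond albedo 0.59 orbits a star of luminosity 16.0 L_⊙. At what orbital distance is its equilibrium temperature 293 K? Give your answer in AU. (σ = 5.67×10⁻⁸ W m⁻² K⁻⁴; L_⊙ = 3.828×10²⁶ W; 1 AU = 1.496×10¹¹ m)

d ≈ 2.31 AU

L = 16.0 × 3.828×10²⁶ = 6.12×10²⁷ W.
From T_eq⁴ = L(1−A)/(16πσd²): d = √[L(1−A)/(16πσT_eq⁴)].
d = √[6.12×10²⁷ × 0.41 / (16π × 5.67×10⁻⁸ × (293)⁴)] = 3.46×10¹¹ m = 2.31 AU.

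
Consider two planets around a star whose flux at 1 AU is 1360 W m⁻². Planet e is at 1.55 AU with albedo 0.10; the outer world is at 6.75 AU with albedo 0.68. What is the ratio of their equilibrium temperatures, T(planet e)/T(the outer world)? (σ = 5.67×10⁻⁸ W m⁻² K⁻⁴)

T₁/T₂ ≈ 2.702

T_eq = [S₀(1−A)/(4σd²)]^(1/4), so T ∝ (1−A)^(1/4) / √d.
T₁ = [1360×0.90/(4×5.67×10⁻⁸×1.55²)]^(1/4) = 217.71 K.
T₂ = [1360×0.32/(4×5.67×10⁻⁸×6.75²)]^(1/4) = 80.56 K.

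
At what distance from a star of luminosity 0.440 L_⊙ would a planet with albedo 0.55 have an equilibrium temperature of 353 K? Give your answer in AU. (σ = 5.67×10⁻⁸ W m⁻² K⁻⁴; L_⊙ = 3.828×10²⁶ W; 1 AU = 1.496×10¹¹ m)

d ≈ 0.277 AU

L = 0.440 × 3.828×10²⁶ = 1.68×10²⁶ W.
From T_eq⁴ = L(1−A)/(16πσd²): d = √[L(1−A)/(16πσT_eq⁴)].
d = √[1.68×10²⁶ × 0.45 / (16π × 5.67×10⁻⁸ × (353)⁴)] = 4.14×10¹⁰ m = 0.277 AU.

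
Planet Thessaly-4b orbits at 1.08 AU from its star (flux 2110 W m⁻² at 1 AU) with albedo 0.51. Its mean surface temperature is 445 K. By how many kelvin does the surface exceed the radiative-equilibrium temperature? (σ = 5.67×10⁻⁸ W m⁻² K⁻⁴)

ΔT ≈ 195.0 K

S = 2110/1.08² = 1809 W m⁻².
T_eq = [S(1−A)/(4σ)]^(1/4) = [1809×0.49/(4×5.67×10⁻⁸)]^(1/4) = 250.0 K.
ΔT = T_surf − T_eq = 445 − 250.0.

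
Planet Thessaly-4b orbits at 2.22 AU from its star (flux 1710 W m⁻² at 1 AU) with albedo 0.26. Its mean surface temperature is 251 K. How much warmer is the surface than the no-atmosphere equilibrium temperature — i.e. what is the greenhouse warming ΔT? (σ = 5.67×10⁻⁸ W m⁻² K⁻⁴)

S = 1710/2.22² = 347.0 W m⁻².
T_eq = [S(1−A)/(4σ)]^(1/4) = [347.0×0.74/(4×5.67×10⁻⁸)]^(1/4) = 183.4 K.
ΔT = T_surf − T_eq = 251 − 183.4.

ΔT ≈ 67.6 K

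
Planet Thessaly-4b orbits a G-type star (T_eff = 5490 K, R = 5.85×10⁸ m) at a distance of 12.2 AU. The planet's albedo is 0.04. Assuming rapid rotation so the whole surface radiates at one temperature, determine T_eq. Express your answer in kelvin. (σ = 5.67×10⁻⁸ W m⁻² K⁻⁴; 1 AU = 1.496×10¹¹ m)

d = 12.2 AU = 1.83×10¹² m.
L = 4πR_⋆²σT_⋆⁴ = 4π(5.85×10⁸)² × 5.67×10⁻⁸ × (5490)⁴ = 2.22×10²⁶ W.
S = L/(4πd²) = 5.29 W m⁻².
Energy balance: absorbed = emitted ⇒ πR²·S(1−A) = 4πR²·σT_eq⁴, so T_eq⁴ = S(1−A)/(4σ).
T_eq = [5.29 × 0.96 / (4 × 5.67×10⁻⁸)]^(1/4) = (2.24×10⁷)^(1/4) = 68.8 K.

T_eq ≈ 68.8 K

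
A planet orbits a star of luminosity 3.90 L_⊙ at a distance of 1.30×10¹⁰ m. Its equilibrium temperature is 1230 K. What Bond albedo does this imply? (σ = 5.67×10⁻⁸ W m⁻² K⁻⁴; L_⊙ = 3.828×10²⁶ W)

L = 3.90 × 3.828×10²⁶ = 1.49×10²⁷ W.
Flux: S = L/(4πd²) = 1.49×10²⁷/(4π×(1.30×10¹⁰)²) = 7.03×10⁵ W m⁻².
From T_eq⁴ = S(1−A)/(4σ): 1−A = 4σT_eq⁴/S.
1−A = 4 × 5.67×10⁻⁸ × (1230)⁴ / 7.03×10⁵ = 0.738.

A ≈ 0.26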